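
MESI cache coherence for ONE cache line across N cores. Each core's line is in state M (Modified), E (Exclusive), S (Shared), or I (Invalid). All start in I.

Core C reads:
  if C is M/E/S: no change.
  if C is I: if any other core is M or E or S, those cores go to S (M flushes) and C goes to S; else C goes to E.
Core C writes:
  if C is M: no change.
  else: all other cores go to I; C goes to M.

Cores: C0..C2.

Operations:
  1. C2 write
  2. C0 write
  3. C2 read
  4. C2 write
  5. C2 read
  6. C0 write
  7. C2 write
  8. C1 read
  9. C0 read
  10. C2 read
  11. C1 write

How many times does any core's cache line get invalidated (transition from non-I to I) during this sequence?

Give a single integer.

Op 1: C2 write [C2 write: invalidate none -> C2=M] -> [I,I,M] (invalidations this op: 0; running total: 0)
Op 2: C0 write [C0 write: invalidate ['C2=M'] -> C0=M] -> [M,I,I] (invalidations this op: 1; running total: 1)
Op 3: C2 read [C2 read from I: others=['C0=M'] -> C2=S, others downsized to S] -> [S,I,S] (invalidations this op: 0; running total: 1)
Op 4: C2 write [C2 write: invalidate ['C0=S'] -> C2=M] -> [I,I,M] (invalidations this op: 1; running total: 2)
Op 5: C2 read [C2 read: already in M, no change] -> [I,I,M] (invalidations this op: 0; running total: 2)
Op 6: C0 write [C0 write: invalidate ['C2=M'] -> C0=M] -> [M,I,I] (invalidations this op: 1; running total: 3)
Op 7: C2 write [C2 write: invalidate ['C0=M'] -> C2=M] -> [I,I,M] (invalidations this op: 1; running total: 4)
Op 8: C1 read [C1 read from I: others=['C2=M'] -> C1=S, others downsized to S] -> [I,S,S] (invalidations this op: 0; running total: 4)
Op 9: C0 read [C0 read from I: others=['C1=S', 'C2=S'] -> C0=S, others downsized to S] -> [S,S,S] (invalidations this op: 0; running total: 4)
Op 10: C2 read [C2 read: already in S, no change] -> [S,S,S] (invalidations this op: 0; running total: 4)
Op 11: C1 write [C1 write: invalidate ['C0=S', 'C2=S'] -> C1=M] -> [I,M,I] (invalidations this op: 2; running total: 6)

Answer: 6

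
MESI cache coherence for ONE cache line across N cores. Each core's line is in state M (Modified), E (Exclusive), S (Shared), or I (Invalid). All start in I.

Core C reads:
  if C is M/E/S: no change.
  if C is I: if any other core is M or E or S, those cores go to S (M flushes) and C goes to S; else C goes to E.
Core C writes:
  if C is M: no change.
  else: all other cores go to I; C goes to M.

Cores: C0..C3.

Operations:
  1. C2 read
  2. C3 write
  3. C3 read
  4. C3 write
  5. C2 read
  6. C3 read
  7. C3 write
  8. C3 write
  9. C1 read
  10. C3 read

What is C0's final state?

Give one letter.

Answer: I

Derivation:
Op 1: C2 read [C2 read from I: no other sharers -> C2=E (exclusive)] -> [I,I,E,I]
Op 2: C3 write [C3 write: invalidate ['C2=E'] -> C3=M] -> [I,I,I,M]
Op 3: C3 read [C3 read: already in M, no change] -> [I,I,I,M]
Op 4: C3 write [C3 write: already M (modified), no change] -> [I,I,I,M]
Op 5: C2 read [C2 read from I: others=['C3=M'] -> C2=S, others downsized to S] -> [I,I,S,S]
Op 6: C3 read [C3 read: already in S, no change] -> [I,I,S,S]
Op 7: C3 write [C3 write: invalidate ['C2=S'] -> C3=M] -> [I,I,I,M]
Op 8: C3 write [C3 write: already M (modified), no change] -> [I,I,I,M]
Op 9: C1 read [C1 read from I: others=['C3=M'] -> C1=S, others downsized to S] -> [I,S,I,S]
Op 10: C3 read [C3 read: already in S, no change] -> [I,S,I,S]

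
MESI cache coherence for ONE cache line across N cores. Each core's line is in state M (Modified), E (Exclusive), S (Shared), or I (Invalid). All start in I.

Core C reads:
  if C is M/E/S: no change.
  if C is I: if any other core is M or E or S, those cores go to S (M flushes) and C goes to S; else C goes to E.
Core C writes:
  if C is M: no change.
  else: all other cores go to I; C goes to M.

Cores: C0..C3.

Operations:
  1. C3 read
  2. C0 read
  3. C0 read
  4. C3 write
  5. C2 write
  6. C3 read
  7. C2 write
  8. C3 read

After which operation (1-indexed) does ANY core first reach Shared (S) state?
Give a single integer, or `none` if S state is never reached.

Answer: 2

Derivation:
Op 1: C3 read [C3 read from I: no other sharers -> C3=E (exclusive)] -> [I,I,I,E]
Op 2: C0 read [C0 read from I: others=['C3=E'] -> C0=S, others downsized to S] -> [S,I,I,S]
  -> First S state at op 2; remaining ops need not be traced.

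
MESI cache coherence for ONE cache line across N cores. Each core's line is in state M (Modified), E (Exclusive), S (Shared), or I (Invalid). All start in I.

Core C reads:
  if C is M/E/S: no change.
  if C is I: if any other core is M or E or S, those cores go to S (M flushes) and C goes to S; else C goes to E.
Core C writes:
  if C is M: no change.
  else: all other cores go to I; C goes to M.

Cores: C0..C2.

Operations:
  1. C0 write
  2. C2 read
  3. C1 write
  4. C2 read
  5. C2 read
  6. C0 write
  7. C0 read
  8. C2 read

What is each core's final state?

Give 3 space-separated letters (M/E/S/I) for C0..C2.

Answer: S I S

Derivation:
Op 1: C0 write [C0 write: invalidate none -> C0=M] -> [M,I,I]
Op 2: C2 read [C2 read from I: others=['C0=M'] -> C2=S, others downsized to S] -> [S,I,S]
Op 3: C1 write [C1 write: invalidate ['C0=S', 'C2=S'] -> C1=M] -> [I,M,I]
Op 4: C2 read [C2 read from I: others=['C1=M'] -> C2=S, others downsized to S] -> [I,S,S]
Op 5: C2 read [C2 read: already in S, no change] -> [I,S,S]
Op 6: C0 write [C0 write: invalidate ['C1=S', 'C2=S'] -> C0=M] -> [M,I,I]
Op 7: C0 read [C0 read: already in M, no change] -> [M,I,I]
Op 8: C2 read [C2 read from I: others=['C0=M'] -> C2=S, others downsized to S] -> [S,I,S]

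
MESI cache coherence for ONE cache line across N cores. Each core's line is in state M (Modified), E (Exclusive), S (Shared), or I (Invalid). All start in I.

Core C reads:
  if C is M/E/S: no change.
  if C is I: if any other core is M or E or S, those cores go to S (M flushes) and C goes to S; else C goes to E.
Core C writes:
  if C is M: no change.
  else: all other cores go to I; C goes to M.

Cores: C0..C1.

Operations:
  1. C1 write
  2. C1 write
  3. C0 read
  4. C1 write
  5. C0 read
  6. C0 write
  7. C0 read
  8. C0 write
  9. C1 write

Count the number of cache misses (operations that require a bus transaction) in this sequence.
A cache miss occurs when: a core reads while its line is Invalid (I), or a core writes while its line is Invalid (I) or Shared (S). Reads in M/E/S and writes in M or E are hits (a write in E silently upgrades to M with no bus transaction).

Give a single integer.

Answer: 6

Derivation:
Op 1: C1 write [C1 write: invalidate none -> C1=M] -> [I,M] [MISS #1: write from I]
Op 2: C1 write [C1 write: already M (modified), no change] -> [I,M] [hit: write from M]
Op 3: C0 read [C0 read from I: others=['C1=M'] -> C0=S, others downsized to S] -> [S,S] [MISS #2: read from I]
Op 4: C1 write [C1 write: invalidate ['C0=S'] -> C1=M] -> [I,M] [MISS #3: write from S]
Op 5: C0 read [C0 read from I: others=['C1=M'] -> C0=S, others downsized to S] -> [S,S] [MISS #4: read from I]
Op 6: C0 write [C0 write: invalidate ['C1=S'] -> C0=M] -> [M,I] [MISS #5: write from S]
Op 7: C0 read [C0 read: already in M, no change] -> [M,I] [hit: read from M]
Op 8: C0 write [C0 write: already M (modified), no change] -> [M,I] [hit: write from M]
Op 9: C1 write [C1 write: invalidate ['C0=M'] -> C1=M] -> [I,M] [MISS #6: write from I]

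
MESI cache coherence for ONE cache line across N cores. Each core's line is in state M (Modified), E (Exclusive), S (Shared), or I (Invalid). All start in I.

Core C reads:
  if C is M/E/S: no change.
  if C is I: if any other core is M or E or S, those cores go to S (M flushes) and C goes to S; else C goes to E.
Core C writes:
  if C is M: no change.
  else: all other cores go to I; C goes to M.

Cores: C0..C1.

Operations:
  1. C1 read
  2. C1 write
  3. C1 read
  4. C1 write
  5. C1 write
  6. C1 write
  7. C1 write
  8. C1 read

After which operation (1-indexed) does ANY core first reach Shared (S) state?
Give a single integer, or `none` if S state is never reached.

Answer: none

Derivation:
Op 1: C1 read [C1 read from I: no other sharers -> C1=E (exclusive)] -> [I,E]
Op 2: C1 write [C1 write: invalidate none -> C1=M] -> [I,M]
Op 3: C1 read [C1 read: already in M, no change] -> [I,M]
Op 4: C1 write [C1 write: already M (modified), no change] -> [I,M]
Op 5: C1 write [C1 write: already M (modified), no change] -> [I,M]
Op 6: C1 write [C1 write: already M (modified), no change] -> [I,M]
Op 7: C1 write [C1 write: already M (modified), no change] -> [I,M]
Op 8: C1 read [C1 read: already in M, no change] -> [I,M]
S state never reached in this sequence.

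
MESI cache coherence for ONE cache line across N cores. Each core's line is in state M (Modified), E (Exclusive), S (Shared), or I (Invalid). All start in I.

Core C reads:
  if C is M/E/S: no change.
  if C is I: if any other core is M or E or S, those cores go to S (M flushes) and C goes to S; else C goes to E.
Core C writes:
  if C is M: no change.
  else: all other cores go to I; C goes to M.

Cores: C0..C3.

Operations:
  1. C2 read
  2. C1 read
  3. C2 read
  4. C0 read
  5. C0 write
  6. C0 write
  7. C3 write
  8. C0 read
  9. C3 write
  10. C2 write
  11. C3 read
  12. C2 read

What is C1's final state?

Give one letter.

Op 1: C2 read [C2 read from I: no other sharers -> C2=E (exclusive)] -> [I,I,E,I]
Op 2: C1 read [C1 read from I: others=['C2=E'] -> C1=S, others downsized to S] -> [I,S,S,I]
Op 3: C2 read [C2 read: already in S, no change] -> [I,S,S,I]
Op 4: C0 read [C0 read from I: others=['C1=S', 'C2=S'] -> C0=S, others downsized to S] -> [S,S,S,I]
Op 5: C0 write [C0 write: invalidate ['C1=S', 'C2=S'] -> C0=M] -> [M,I,I,I]
Op 6: C0 write [C0 write: already M (modified), no change] -> [M,I,I,I]
Op 7: C3 write [C3 write: invalidate ['C0=M'] -> C3=M] -> [I,I,I,M]
Op 8: C0 read [C0 read from I: others=['C3=M'] -> C0=S, others downsized to S] -> [S,I,I,S]
Op 9: C3 write [C3 write: invalidate ['C0=S'] -> C3=M] -> [I,I,I,M]
Op 10: C2 write [C2 write: invalidate ['C3=M'] -> C2=M] -> [I,I,M,I]
Op 11: C3 read [C3 read from I: others=['C2=M'] -> C3=S, others downsized to S] -> [I,I,S,S]
Op 12: C2 read [C2 read: already in S, no change] -> [I,I,S,S]

Answer: I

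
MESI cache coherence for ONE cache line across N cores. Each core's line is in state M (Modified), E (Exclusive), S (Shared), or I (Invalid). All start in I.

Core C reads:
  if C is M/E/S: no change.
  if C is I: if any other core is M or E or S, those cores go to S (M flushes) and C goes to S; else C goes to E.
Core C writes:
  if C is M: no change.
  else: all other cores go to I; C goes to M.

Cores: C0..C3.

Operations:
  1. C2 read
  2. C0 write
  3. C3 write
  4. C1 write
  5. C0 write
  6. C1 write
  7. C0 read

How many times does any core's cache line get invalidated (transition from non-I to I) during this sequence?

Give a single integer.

Answer: 5

Derivation:
Op 1: C2 read [C2 read from I: no other sharers -> C2=E (exclusive)] -> [I,I,E,I] (invalidations this op: 0; running total: 0)
Op 2: C0 write [C0 write: invalidate ['C2=E'] -> C0=M] -> [M,I,I,I] (invalidations this op: 1; running total: 1)
Op 3: C3 write [C3 write: invalidate ['C0=M'] -> C3=M] -> [I,I,I,M] (invalidations this op: 1; running total: 2)
Op 4: C1 write [C1 write: invalidate ['C3=M'] -> C1=M] -> [I,M,I,I] (invalidations this op: 1; running total: 3)
Op 5: C0 write [C0 write: invalidate ['C1=M'] -> C0=M] -> [M,I,I,I] (invalidations this op: 1; running total: 4)
Op 6: C1 write [C1 write: invalidate ['C0=M'] -> C1=M] -> [I,M,I,I] (invalidations this op: 1; running total: 5)
Op 7: C0 read [C0 read from I: others=['C1=M'] -> C0=S, others downsized to S] -> [S,S,I,I] (invalidations this op: 0; running total: 5)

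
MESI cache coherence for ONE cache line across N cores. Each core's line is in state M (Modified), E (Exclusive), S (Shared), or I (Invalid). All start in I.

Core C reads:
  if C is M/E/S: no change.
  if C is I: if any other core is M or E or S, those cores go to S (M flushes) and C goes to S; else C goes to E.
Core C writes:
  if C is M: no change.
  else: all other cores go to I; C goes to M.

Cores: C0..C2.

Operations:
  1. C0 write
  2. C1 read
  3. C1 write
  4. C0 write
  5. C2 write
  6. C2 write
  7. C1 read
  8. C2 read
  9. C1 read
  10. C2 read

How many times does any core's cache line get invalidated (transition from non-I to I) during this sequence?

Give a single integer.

Answer: 3

Derivation:
Op 1: C0 write [C0 write: invalidate none -> C0=M] -> [M,I,I] (invalidations this op: 0; running total: 0)
Op 2: C1 read [C1 read from I: others=['C0=M'] -> C1=S, others downsized to S] -> [S,S,I] (invalidations this op: 0; running total: 0)
Op 3: C1 write [C1 write: invalidate ['C0=S'] -> C1=M] -> [I,M,I] (invalidations this op: 1; running total: 1)
Op 4: C0 write [C0 write: invalidate ['C1=M'] -> C0=M] -> [M,I,I] (invalidations this op: 1; running total: 2)
Op 5: C2 write [C2 write: invalidate ['C0=M'] -> C2=M] -> [I,I,M] (invalidations this op: 1; running total: 3)
Op 6: C2 write [C2 write: already M (modified), no change] -> [I,I,M] (invalidations this op: 0; running total: 3)
Op 7: C1 read [C1 read from I: others=['C2=M'] -> C1=S, others downsized to S] -> [I,S,S] (invalidations this op: 0; running total: 3)
Op 8: C2 read [C2 read: already in S, no change] -> [I,S,S] (invalidations this op: 0; running total: 3)
Op 9: C1 read [C1 read: already in S, no change] -> [I,S,S] (invalidations this op: 0; running total: 3)
Op 10: C2 read [C2 read: already in S, no change] -> [I,S,S] (invalidations this op: 0; running total: 3)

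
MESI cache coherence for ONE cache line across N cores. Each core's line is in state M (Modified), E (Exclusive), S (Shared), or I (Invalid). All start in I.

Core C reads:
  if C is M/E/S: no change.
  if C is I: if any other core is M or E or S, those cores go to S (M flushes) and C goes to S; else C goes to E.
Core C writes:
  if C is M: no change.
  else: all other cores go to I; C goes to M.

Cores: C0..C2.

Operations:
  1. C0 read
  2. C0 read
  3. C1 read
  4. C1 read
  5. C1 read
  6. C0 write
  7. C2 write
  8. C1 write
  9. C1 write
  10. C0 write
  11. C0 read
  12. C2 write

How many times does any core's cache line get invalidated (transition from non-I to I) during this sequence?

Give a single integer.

Op 1: C0 read [C0 read from I: no other sharers -> C0=E (exclusive)] -> [E,I,I] (invalidations this op: 0; running total: 0)
Op 2: C0 read [C0 read: already in E, no change] -> [E,I,I] (invalidations this op: 0; running total: 0)
Op 3: C1 read [C1 read from I: others=['C0=E'] -> C1=S, others downsized to S] -> [S,S,I] (invalidations this op: 0; running total: 0)
Op 4: C1 read [C1 read: already in S, no change] -> [S,S,I] (invalidations this op: 0; running total: 0)
Op 5: C1 read [C1 read: already in S, no change] -> [S,S,I] (invalidations this op: 0; running total: 0)
Op 6: C0 write [C0 write: invalidate ['C1=S'] -> C0=M] -> [M,I,I] (invalidations this op: 1; running total: 1)
Op 7: C2 write [C2 write: invalidate ['C0=M'] -> C2=M] -> [I,I,M] (invalidations this op: 1; running total: 2)
Op 8: C1 write [C1 write: invalidate ['C2=M'] -> C1=M] -> [I,M,I] (invalidations this op: 1; running total: 3)
Op 9: C1 write [C1 write: already M (modified), no change] -> [I,M,I] (invalidations this op: 0; running total: 3)
Op 10: C0 write [C0 write: invalidate ['C1=M'] -> C0=M] -> [M,I,I] (invalidations this op: 1; running total: 4)
Op 11: C0 read [C0 read: already in M, no change] -> [M,I,I] (invalidations this op: 0; running total: 4)
Op 12: C2 write [C2 write: invalidate ['C0=M'] -> C2=M] -> [I,I,M] (invalidations this op: 1; running total: 5)

Answer: 5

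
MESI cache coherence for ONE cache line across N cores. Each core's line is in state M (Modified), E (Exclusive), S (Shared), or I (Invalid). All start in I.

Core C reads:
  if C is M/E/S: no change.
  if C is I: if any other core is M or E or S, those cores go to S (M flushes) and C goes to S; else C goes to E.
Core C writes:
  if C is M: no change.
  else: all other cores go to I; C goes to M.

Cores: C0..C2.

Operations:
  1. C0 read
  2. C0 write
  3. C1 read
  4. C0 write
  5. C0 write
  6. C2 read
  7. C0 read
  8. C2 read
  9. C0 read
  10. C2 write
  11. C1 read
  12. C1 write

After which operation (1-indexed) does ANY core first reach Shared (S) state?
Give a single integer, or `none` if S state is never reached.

Answer: 3

Derivation:
Op 1: C0 read [C0 read from I: no other sharers -> C0=E (exclusive)] -> [E,I,I]
Op 2: C0 write [C0 write: invalidate none -> C0=M] -> [M,I,I]
Op 3: C1 read [C1 read from I: others=['C0=M'] -> C1=S, others downsized to S] -> [S,S,I]
  -> First S state at op 3; remaining ops need not be traced.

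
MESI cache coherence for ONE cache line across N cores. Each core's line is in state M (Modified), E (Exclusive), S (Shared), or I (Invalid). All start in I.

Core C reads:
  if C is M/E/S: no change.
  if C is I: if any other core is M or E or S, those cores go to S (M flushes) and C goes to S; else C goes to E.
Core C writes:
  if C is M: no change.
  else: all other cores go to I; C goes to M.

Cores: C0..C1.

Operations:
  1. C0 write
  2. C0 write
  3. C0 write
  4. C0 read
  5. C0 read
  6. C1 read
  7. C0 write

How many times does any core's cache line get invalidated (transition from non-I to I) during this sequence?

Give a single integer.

Op 1: C0 write [C0 write: invalidate none -> C0=M] -> [M,I] (invalidations this op: 0; running total: 0)
Op 2: C0 write [C0 write: already M (modified), no change] -> [M,I] (invalidations this op: 0; running total: 0)
Op 3: C0 write [C0 write: already M (modified), no change] -> [M,I] (invalidations this op: 0; running total: 0)
Op 4: C0 read [C0 read: already in M, no change] -> [M,I] (invalidations this op: 0; running total: 0)
Op 5: C0 read [C0 read: already in M, no change] -> [M,I] (invalidations this op: 0; running total: 0)
Op 6: C1 read [C1 read from I: others=['C0=M'] -> C1=S, others downsized to S] -> [S,S] (invalidations this op: 0; running total: 0)
Op 7: C0 write [C0 write: invalidate ['C1=S'] -> C0=M] -> [M,I] (invalidations this op: 1; running total: 1)

Answer: 1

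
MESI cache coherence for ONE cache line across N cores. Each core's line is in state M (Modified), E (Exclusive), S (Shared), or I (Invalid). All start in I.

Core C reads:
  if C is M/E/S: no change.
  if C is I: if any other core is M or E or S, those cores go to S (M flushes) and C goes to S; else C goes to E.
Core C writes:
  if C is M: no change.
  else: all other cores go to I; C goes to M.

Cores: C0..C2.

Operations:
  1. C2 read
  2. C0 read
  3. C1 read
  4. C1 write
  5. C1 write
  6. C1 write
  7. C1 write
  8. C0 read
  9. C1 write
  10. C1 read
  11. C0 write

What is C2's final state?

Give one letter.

Op 1: C2 read [C2 read from I: no other sharers -> C2=E (exclusive)] -> [I,I,E]
Op 2: C0 read [C0 read from I: others=['C2=E'] -> C0=S, others downsized to S] -> [S,I,S]
Op 3: C1 read [C1 read from I: others=['C0=S', 'C2=S'] -> C1=S, others downsized to S] -> [S,S,S]
Op 4: C1 write [C1 write: invalidate ['C0=S', 'C2=S'] -> C1=M] -> [I,M,I]
Op 5: C1 write [C1 write: already M (modified), no change] -> [I,M,I]
Op 6: C1 write [C1 write: already M (modified), no change] -> [I,M,I]
Op 7: C1 write [C1 write: already M (modified), no change] -> [I,M,I]
Op 8: C0 read [C0 read from I: others=['C1=M'] -> C0=S, others downsized to S] -> [S,S,I]
Op 9: C1 write [C1 write: invalidate ['C0=S'] -> C1=M] -> [I,M,I]
Op 10: C1 read [C1 read: already in M, no change] -> [I,M,I]
Op 11: C0 write [C0 write: invalidate ['C1=M'] -> C0=M] -> [M,I,I]

Answer: I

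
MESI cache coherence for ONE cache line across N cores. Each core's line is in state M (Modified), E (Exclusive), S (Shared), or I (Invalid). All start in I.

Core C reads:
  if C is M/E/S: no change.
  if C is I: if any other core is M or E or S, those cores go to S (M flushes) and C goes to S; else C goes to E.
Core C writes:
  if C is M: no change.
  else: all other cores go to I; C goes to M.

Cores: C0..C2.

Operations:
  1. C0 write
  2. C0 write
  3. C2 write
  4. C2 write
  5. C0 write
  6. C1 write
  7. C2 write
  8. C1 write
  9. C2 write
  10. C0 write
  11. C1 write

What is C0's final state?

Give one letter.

Answer: I

Derivation:
Op 1: C0 write [C0 write: invalidate none -> C0=M] -> [M,I,I]
Op 2: C0 write [C0 write: already M (modified), no change] -> [M,I,I]
Op 3: C2 write [C2 write: invalidate ['C0=M'] -> C2=M] -> [I,I,M]
Op 4: C2 write [C2 write: already M (modified), no change] -> [I,I,M]
Op 5: C0 write [C0 write: invalidate ['C2=M'] -> C0=M] -> [M,I,I]
Op 6: C1 write [C1 write: invalidate ['C0=M'] -> C1=M] -> [I,M,I]
Op 7: C2 write [C2 write: invalidate ['C1=M'] -> C2=M] -> [I,I,M]
Op 8: C1 write [C1 write: invalidate ['C2=M'] -> C1=M] -> [I,M,I]
Op 9: C2 write [C2 write: invalidate ['C1=M'] -> C2=M] -> [I,I,M]
Op 10: C0 write [C0 write: invalidate ['C2=M'] -> C0=M] -> [M,I,I]
Op 11: C1 write [C1 write: invalidate ['C0=M'] -> C1=M] -> [I,M,I]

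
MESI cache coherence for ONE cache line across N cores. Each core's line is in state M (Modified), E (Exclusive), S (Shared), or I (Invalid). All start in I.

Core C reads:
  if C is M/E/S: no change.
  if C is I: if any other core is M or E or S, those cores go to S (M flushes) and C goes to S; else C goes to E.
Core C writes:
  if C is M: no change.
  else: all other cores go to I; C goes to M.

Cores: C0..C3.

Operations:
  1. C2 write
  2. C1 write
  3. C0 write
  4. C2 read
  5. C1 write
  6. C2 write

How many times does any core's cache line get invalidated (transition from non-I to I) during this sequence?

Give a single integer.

Op 1: C2 write [C2 write: invalidate none -> C2=M] -> [I,I,M,I] (invalidations this op: 0; running total: 0)
Op 2: C1 write [C1 write: invalidate ['C2=M'] -> C1=M] -> [I,M,I,I] (invalidations this op: 1; running total: 1)
Op 3: C0 write [C0 write: invalidate ['C1=M'] -> C0=M] -> [M,I,I,I] (invalidations this op: 1; running total: 2)
Op 4: C2 read [C2 read from I: others=['C0=M'] -> C2=S, others downsized to S] -> [S,I,S,I] (invalidations this op: 0; running total: 2)
Op 5: C1 write [C1 write: invalidate ['C0=S', 'C2=S'] -> C1=M] -> [I,M,I,I] (invalidations this op: 2; running total: 4)
Op 6: C2 write [C2 write: invalidate ['C1=M'] -> C2=M] -> [I,I,M,I] (invalidations this op: 1; running total: 5)

Answer: 5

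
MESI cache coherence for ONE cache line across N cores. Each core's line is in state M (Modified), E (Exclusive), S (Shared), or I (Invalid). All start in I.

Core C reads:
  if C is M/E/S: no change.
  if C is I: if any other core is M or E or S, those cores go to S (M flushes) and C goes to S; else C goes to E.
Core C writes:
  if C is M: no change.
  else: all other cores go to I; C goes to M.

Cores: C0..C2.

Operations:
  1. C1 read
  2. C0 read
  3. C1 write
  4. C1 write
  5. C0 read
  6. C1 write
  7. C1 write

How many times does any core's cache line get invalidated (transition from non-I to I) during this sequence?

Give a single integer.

Op 1: C1 read [C1 read from I: no other sharers -> C1=E (exclusive)] -> [I,E,I] (invalidations this op: 0; running total: 0)
Op 2: C0 read [C0 read from I: others=['C1=E'] -> C0=S, others downsized to S] -> [S,S,I] (invalidations this op: 0; running total: 0)
Op 3: C1 write [C1 write: invalidate ['C0=S'] -> C1=M] -> [I,M,I] (invalidations this op: 1; running total: 1)
Op 4: C1 write [C1 write: already M (modified), no change] -> [I,M,I] (invalidations this op: 0; running total: 1)
Op 5: C0 read [C0 read from I: others=['C1=M'] -> C0=S, others downsized to S] -> [S,S,I] (invalidations this op: 0; running total: 1)
Op 6: C1 write [C1 write: invalidate ['C0=S'] -> C1=M] -> [I,M,I] (invalidations this op: 1; running total: 2)
Op 7: C1 write [C1 write: already M (modified), no change] -> [I,M,I] (invalidations this op: 0; running total: 2)

Answer: 2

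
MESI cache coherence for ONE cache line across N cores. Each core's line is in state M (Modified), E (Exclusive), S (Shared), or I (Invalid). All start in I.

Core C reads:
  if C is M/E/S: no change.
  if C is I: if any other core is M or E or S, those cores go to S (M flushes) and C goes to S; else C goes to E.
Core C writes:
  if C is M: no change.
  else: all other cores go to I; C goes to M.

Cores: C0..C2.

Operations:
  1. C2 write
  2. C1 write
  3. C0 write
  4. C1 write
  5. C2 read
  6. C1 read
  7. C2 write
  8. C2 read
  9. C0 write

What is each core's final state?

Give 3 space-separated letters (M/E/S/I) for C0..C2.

Answer: M I I

Derivation:
Op 1: C2 write [C2 write: invalidate none -> C2=M] -> [I,I,M]
Op 2: C1 write [C1 write: invalidate ['C2=M'] -> C1=M] -> [I,M,I]
Op 3: C0 write [C0 write: invalidate ['C1=M'] -> C0=M] -> [M,I,I]
Op 4: C1 write [C1 write: invalidate ['C0=M'] -> C1=M] -> [I,M,I]
Op 5: C2 read [C2 read from I: others=['C1=M'] -> C2=S, others downsized to S] -> [I,S,S]
Op 6: C1 read [C1 read: already in S, no change] -> [I,S,S]
Op 7: C2 write [C2 write: invalidate ['C1=S'] -> C2=M] -> [I,I,M]
Op 8: C2 read [C2 read: already in M, no change] -> [I,I,M]
Op 9: C0 write [C0 write: invalidate ['C2=M'] -> C0=M] -> [M,I,I]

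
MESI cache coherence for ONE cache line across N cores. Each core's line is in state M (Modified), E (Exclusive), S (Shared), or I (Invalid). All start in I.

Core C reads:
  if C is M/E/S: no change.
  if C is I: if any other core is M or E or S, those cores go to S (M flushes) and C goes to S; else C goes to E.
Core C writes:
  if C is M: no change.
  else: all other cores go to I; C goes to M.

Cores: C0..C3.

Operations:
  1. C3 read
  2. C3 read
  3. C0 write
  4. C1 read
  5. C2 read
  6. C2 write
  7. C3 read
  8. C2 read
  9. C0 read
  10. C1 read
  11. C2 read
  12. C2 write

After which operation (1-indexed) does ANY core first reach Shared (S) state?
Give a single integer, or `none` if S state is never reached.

Op 1: C3 read [C3 read from I: no other sharers -> C3=E (exclusive)] -> [I,I,I,E]
Op 2: C3 read [C3 read: already in E, no change] -> [I,I,I,E]
Op 3: C0 write [C0 write: invalidate ['C3=E'] -> C0=M] -> [M,I,I,I]
Op 4: C1 read [C1 read from I: others=['C0=M'] -> C1=S, others downsized to S] -> [S,S,I,I]
  -> First S state at op 4; remaining ops need not be traced.

Answer: 4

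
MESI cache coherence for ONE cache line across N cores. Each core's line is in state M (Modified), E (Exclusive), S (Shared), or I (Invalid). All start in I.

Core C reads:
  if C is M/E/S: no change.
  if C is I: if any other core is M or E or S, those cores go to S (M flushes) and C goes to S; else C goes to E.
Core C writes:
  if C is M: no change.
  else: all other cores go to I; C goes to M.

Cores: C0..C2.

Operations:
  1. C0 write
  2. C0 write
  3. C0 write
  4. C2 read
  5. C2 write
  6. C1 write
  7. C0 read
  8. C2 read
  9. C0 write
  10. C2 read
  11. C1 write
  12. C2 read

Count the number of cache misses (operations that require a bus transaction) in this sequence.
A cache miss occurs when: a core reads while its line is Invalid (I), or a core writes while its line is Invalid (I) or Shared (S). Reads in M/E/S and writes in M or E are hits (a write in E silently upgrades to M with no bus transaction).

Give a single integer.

Op 1: C0 write [C0 write: invalidate none -> C0=M] -> [M,I,I] [MISS #1: write from I]
Op 2: C0 write [C0 write: already M (modified), no change] -> [M,I,I] [hit: write from M]
Op 3: C0 write [C0 write: already M (modified), no change] -> [M,I,I] [hit: write from M]
Op 4: C2 read [C2 read from I: others=['C0=M'] -> C2=S, others downsized to S] -> [S,I,S] [MISS #2: read from I]
Op 5: C2 write [C2 write: invalidate ['C0=S'] -> C2=M] -> [I,I,M] [MISS #3: write from S]
Op 6: C1 write [C1 write: invalidate ['C2=M'] -> C1=M] -> [I,M,I] [MISS #4: write from I]
Op 7: C0 read [C0 read from I: others=['C1=M'] -> C0=S, others downsized to S] -> [S,S,I] [MISS #5: read from I]
Op 8: C2 read [C2 read from I: others=['C0=S', 'C1=S'] -> C2=S, others downsized to S] -> [S,S,S] [MISS #6: read from I]
Op 9: C0 write [C0 write: invalidate ['C1=S', 'C2=S'] -> C0=M] -> [M,I,I] [MISS #7: write from S]
Op 10: C2 read [C2 read from I: others=['C0=M'] -> C2=S, others downsized to S] -> [S,I,S] [MISS #8: read from I]
Op 11: C1 write [C1 write: invalidate ['C0=S', 'C2=S'] -> C1=M] -> [I,M,I] [MISS #9: write from I]
Op 12: C2 read [C2 read from I: others=['C1=M'] -> C2=S, others downsized to S] -> [I,S,S] [MISS #10: read from I]

Answer: 10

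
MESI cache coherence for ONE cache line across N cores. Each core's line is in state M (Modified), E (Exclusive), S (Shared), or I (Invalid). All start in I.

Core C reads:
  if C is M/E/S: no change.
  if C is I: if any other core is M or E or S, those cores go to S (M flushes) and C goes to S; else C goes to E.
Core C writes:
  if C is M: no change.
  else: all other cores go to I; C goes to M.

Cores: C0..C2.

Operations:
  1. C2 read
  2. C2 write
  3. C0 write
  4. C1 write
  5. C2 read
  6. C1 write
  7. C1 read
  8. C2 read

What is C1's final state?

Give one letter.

Op 1: C2 read [C2 read from I: no other sharers -> C2=E (exclusive)] -> [I,I,E]
Op 2: C2 write [C2 write: invalidate none -> C2=M] -> [I,I,M]
Op 3: C0 write [C0 write: invalidate ['C2=M'] -> C0=M] -> [M,I,I]
Op 4: C1 write [C1 write: invalidate ['C0=M'] -> C1=M] -> [I,M,I]
Op 5: C2 read [C2 read from I: others=['C1=M'] -> C2=S, others downsized to S] -> [I,S,S]
Op 6: C1 write [C1 write: invalidate ['C2=S'] -> C1=M] -> [I,M,I]
Op 7: C1 read [C1 read: already in M, no change] -> [I,M,I]
Op 8: C2 read [C2 read from I: others=['C1=M'] -> C2=S, others downsized to S] -> [I,S,S]

Answer: S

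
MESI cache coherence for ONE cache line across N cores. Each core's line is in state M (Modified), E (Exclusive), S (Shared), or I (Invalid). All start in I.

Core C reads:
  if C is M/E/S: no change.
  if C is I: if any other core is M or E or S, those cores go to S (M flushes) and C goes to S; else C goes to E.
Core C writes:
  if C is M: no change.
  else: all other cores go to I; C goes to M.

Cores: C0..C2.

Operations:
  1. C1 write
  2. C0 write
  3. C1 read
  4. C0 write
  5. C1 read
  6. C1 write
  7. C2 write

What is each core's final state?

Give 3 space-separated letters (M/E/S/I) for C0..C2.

Answer: I I M

Derivation:
Op 1: C1 write [C1 write: invalidate none -> C1=M] -> [I,M,I]
Op 2: C0 write [C0 write: invalidate ['C1=M'] -> C0=M] -> [M,I,I]
Op 3: C1 read [C1 read from I: others=['C0=M'] -> C1=S, others downsized to S] -> [S,S,I]
Op 4: C0 write [C0 write: invalidate ['C1=S'] -> C0=M] -> [M,I,I]
Op 5: C1 read [C1 read from I: others=['C0=M'] -> C1=S, others downsized to S] -> [S,S,I]
Op 6: C1 write [C1 write: invalidate ['C0=S'] -> C1=M] -> [I,M,I]
Op 7: C2 write [C2 write: invalidate ['C1=M'] -> C2=M] -> [I,I,M]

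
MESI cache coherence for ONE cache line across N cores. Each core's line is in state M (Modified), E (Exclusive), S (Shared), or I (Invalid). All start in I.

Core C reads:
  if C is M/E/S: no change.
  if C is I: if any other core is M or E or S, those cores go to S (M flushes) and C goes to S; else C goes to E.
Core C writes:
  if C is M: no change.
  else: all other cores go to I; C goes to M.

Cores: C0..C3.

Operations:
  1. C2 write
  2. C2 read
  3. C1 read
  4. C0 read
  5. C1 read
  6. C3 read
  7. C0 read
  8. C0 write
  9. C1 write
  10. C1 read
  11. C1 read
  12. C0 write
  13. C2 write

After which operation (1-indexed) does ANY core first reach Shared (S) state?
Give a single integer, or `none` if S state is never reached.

Answer: 3

Derivation:
Op 1: C2 write [C2 write: invalidate none -> C2=M] -> [I,I,M,I]
Op 2: C2 read [C2 read: already in M, no change] -> [I,I,M,I]
Op 3: C1 read [C1 read from I: others=['C2=M'] -> C1=S, others downsized to S] -> [I,S,S,I]
  -> First S state at op 3; remaining ops need not be traced.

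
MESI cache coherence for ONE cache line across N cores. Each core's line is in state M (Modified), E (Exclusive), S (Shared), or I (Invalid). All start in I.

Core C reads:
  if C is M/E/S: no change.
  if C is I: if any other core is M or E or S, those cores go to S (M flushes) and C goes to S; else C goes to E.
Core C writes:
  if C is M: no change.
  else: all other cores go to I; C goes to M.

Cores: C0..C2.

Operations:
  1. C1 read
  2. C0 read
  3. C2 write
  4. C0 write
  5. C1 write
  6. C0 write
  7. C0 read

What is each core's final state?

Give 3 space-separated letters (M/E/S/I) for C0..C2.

Answer: M I I

Derivation:
Op 1: C1 read [C1 read from I: no other sharers -> C1=E (exclusive)] -> [I,E,I]
Op 2: C0 read [C0 read from I: others=['C1=E'] -> C0=S, others downsized to S] -> [S,S,I]
Op 3: C2 write [C2 write: invalidate ['C0=S', 'C1=S'] -> C2=M] -> [I,I,M]
Op 4: C0 write [C0 write: invalidate ['C2=M'] -> C0=M] -> [M,I,I]
Op 5: C1 write [C1 write: invalidate ['C0=M'] -> C1=M] -> [I,M,I]
Op 6: C0 write [C0 write: invalidate ['C1=M'] -> C0=M] -> [M,I,I]
Op 7: C0 read [C0 read: already in M, no change] -> [M,I,I]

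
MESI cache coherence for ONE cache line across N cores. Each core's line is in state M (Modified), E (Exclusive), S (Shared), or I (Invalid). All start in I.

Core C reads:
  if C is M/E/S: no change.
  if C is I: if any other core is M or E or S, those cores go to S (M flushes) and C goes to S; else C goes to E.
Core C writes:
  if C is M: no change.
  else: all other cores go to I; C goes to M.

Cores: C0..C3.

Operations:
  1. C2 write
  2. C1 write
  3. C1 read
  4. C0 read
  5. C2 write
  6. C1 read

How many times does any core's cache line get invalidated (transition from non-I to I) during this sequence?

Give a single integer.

Answer: 3

Derivation:
Op 1: C2 write [C2 write: invalidate none -> C2=M] -> [I,I,M,I] (invalidations this op: 0; running total: 0)
Op 2: C1 write [C1 write: invalidate ['C2=M'] -> C1=M] -> [I,M,I,I] (invalidations this op: 1; running total: 1)
Op 3: C1 read [C1 read: already in M, no change] -> [I,M,I,I] (invalidations this op: 0; running total: 1)
Op 4: C0 read [C0 read from I: others=['C1=M'] -> C0=S, others downsized to S] -> [S,S,I,I] (invalidations this op: 0; running total: 1)
Op 5: C2 write [C2 write: invalidate ['C0=S', 'C1=S'] -> C2=M] -> [I,I,M,I] (invalidations this op: 2; running total: 3)
Op 6: C1 read [C1 read from I: others=['C2=M'] -> C1=S, others downsized to S] -> [I,S,S,I] (invalidations this op: 0; running total: 3)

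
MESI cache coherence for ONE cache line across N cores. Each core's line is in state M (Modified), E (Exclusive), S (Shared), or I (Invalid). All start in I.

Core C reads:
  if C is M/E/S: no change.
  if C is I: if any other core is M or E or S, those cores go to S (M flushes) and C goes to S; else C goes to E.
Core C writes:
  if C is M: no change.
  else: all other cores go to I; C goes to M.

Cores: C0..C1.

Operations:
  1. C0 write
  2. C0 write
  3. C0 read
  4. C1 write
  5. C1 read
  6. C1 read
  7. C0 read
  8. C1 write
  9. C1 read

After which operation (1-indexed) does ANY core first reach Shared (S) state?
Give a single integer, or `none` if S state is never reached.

Answer: 7

Derivation:
Op 1: C0 write [C0 write: invalidate none -> C0=M] -> [M,I]
Op 2: C0 write [C0 write: already M (modified), no change] -> [M,I]
Op 3: C0 read [C0 read: already in M, no change] -> [M,I]
Op 4: C1 write [C1 write: invalidate ['C0=M'] -> C1=M] -> [I,M]
Op 5: C1 read [C1 read: already in M, no change] -> [I,M]
Op 6: C1 read [C1 read: already in M, no change] -> [I,M]
Op 7: C0 read [C0 read from I: others=['C1=M'] -> C0=S, others downsized to S] -> [S,S]
  -> First S state at op 7; remaining ops need not be traced.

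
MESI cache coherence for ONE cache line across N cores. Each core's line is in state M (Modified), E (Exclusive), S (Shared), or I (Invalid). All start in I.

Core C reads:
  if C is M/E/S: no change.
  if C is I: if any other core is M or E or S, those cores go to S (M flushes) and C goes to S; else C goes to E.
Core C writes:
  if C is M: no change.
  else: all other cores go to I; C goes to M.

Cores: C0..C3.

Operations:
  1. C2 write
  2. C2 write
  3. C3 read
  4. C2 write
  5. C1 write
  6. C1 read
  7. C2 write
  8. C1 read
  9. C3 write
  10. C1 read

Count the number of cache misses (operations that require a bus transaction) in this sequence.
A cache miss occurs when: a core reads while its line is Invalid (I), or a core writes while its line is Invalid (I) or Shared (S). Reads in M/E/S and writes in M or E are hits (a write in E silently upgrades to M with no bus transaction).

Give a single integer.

Answer: 8

Derivation:
Op 1: C2 write [C2 write: invalidate none -> C2=M] -> [I,I,M,I] [MISS #1: write from I]
Op 2: C2 write [C2 write: already M (modified), no change] -> [I,I,M,I] [hit: write from M]
Op 3: C3 read [C3 read from I: others=['C2=M'] -> C3=S, others downsized to S] -> [I,I,S,S] [MISS #2: read from I]
Op 4: C2 write [C2 write: invalidate ['C3=S'] -> C2=M] -> [I,I,M,I] [MISS #3: write from S]
Op 5: C1 write [C1 write: invalidate ['C2=M'] -> C1=M] -> [I,M,I,I] [MISS #4: write from I]
Op 6: C1 read [C1 read: already in M, no change] -> [I,M,I,I] [hit: read from M]
Op 7: C2 write [C2 write: invalidate ['C1=M'] -> C2=M] -> [I,I,M,I] [MISS #5: write from I]
Op 8: C1 read [C1 read from I: others=['C2=M'] -> C1=S, others downsized to S] -> [I,S,S,I] [MISS #6: read from I]
Op 9: C3 write [C3 write: invalidate ['C1=S', 'C2=S'] -> C3=M] -> [I,I,I,M] [MISS #7: write from I]
Op 10: C1 read [C1 read from I: others=['C3=M'] -> C1=S, others downsized to S] -> [I,S,I,S] [MISS #8: read from I]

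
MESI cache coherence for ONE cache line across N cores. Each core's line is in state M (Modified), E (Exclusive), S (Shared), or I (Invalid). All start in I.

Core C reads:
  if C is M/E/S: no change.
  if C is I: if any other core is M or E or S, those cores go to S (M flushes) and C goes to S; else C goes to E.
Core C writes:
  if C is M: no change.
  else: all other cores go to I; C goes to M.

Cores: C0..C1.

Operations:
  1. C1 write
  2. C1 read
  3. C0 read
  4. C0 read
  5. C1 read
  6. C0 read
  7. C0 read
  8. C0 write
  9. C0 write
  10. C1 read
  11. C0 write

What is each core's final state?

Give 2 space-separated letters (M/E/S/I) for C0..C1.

Answer: M I

Derivation:
Op 1: C1 write [C1 write: invalidate none -> C1=M] -> [I,M]
Op 2: C1 read [C1 read: already in M, no change] -> [I,M]
Op 3: C0 read [C0 read from I: others=['C1=M'] -> C0=S, others downsized to S] -> [S,S]
Op 4: C0 read [C0 read: already in S, no change] -> [S,S]
Op 5: C1 read [C1 read: already in S, no change] -> [S,S]
Op 6: C0 read [C0 read: already in S, no change] -> [S,S]
Op 7: C0 read [C0 read: already in S, no change] -> [S,S]
Op 8: C0 write [C0 write: invalidate ['C1=S'] -> C0=M] -> [M,I]
Op 9: C0 write [C0 write: already M (modified), no change] -> [M,I]
Op 10: C1 read [C1 read from I: others=['C0=M'] -> C1=S, others downsized to S] -> [S,S]
Op 11: C0 write [C0 write: invalidate ['C1=S'] -> C0=M] -> [M,I]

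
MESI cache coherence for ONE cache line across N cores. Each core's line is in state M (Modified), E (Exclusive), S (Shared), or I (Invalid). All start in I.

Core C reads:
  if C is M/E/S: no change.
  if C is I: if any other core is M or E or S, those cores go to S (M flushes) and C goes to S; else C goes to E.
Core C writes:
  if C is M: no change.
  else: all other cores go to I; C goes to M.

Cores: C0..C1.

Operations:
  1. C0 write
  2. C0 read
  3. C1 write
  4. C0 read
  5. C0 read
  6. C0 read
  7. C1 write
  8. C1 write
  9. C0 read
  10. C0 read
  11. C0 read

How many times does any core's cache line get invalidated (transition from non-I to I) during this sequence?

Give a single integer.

Op 1: C0 write [C0 write: invalidate none -> C0=M] -> [M,I] (invalidations this op: 0; running total: 0)
Op 2: C0 read [C0 read: already in M, no change] -> [M,I] (invalidations this op: 0; running total: 0)
Op 3: C1 write [C1 write: invalidate ['C0=M'] -> C1=M] -> [I,M] (invalidations this op: 1; running total: 1)
Op 4: C0 read [C0 read from I: others=['C1=M'] -> C0=S, others downsized to S] -> [S,S] (invalidations this op: 0; running total: 1)
Op 5: C0 read [C0 read: already in S, no change] -> [S,S] (invalidations this op: 0; running total: 1)
Op 6: C0 read [C0 read: already in S, no change] -> [S,S] (invalidations this op: 0; running total: 1)
Op 7: C1 write [C1 write: invalidate ['C0=S'] -> C1=M] -> [I,M] (invalidations this op: 1; running total: 2)
Op 8: C1 write [C1 write: already M (modified), no change] -> [I,M] (invalidations this op: 0; running total: 2)
Op 9: C0 read [C0 read from I: others=['C1=M'] -> C0=S, others downsized to S] -> [S,S] (invalidations this op: 0; running total: 2)
Op 10: C0 read [C0 read: already in S, no change] -> [S,S] (invalidations this op: 0; running total: 2)
Op 11: C0 read [C0 read: already in S, no change] -> [S,S] (invalidations this op: 0; running total: 2)

Answer: 2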